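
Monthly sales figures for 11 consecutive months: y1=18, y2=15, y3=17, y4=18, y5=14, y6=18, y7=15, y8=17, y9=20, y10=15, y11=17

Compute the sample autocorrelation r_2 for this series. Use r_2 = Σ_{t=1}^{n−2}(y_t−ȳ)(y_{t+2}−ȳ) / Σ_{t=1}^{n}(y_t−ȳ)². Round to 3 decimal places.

Mean ȳ = (18 + 15 + 17 + 18 + 14 + 18 + 15 + 17 + 20 + 15 + 17)/11 = 16.7273
Numerator Σ_{t=1}^{9}(y_t−ȳ)(y_{t+2}−ȳ) = -1.1488
Denominator Σ(y_t−ȳ)² = 32.1818
r_2 = -1.1488 / 32.1818 = -0.036

-0.036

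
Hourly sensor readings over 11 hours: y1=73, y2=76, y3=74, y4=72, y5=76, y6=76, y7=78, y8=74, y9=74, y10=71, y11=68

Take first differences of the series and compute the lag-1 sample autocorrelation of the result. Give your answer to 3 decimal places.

-0.172

First differences Δy: 3, -2, -2, 4, 0, 2, -4, 0, -3, -3
Mean of differences = -0.5000
Numerator Σ(Δy_t−Δȳ)(Δy_{t+1}−Δȳ) = -11.7500
Denominator Σ(Δy_t−Δȳ)² = 68.5000
r_1(Δy) = -11.7500 / 68.5000 = -0.172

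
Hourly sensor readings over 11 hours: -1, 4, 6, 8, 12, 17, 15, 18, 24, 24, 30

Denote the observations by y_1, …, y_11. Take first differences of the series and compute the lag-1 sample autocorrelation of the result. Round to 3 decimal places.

First differences Δy: 5, 2, 2, 4, 5, -2, 3, 6, 0, 6
Mean of differences = 3.1000
Numerator Σ(Δy_t−Δȳ)(Δy_{t+1}−Δȳ) = -27.6100
Denominator Σ(Δy_t−Δȳ)² = 62.9000
r_1(Δy) = -27.6100 / 62.9000 = -0.439

-0.439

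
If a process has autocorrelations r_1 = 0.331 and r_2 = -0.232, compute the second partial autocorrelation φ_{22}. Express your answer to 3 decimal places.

-0.384

φ_{22} = (r_2 − r_1²) / (1 − r_1²)
r_1² = (0.331)² = 0.109561
Numerator = -0.232 − 0.1096 = -0.3416; denominator = 1 − 0.1096 = 0.8904
φ_{22} = -0.3416 / 0.8904 = -0.384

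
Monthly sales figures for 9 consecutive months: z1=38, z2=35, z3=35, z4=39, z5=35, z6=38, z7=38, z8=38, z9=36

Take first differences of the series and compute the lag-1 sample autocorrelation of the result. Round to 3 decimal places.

-0.511

First differences Δz: -3, 0, 4, -4, 3, 0, 0, -2
Mean of differences = -0.2500
Numerator Σ(Δz_t−Δz̄)(Δz_{t+1}−Δz̄) = -27.3125
Denominator Σ(Δz_t−Δz̄)² = 53.5000
r_1(Δz) = -27.3125 / 53.5000 = -0.511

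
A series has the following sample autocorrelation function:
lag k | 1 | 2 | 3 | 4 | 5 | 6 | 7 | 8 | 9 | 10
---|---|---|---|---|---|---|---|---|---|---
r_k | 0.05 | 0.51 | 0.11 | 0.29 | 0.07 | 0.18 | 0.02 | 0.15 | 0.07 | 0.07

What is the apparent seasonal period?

2

The largest autocorrelation is r_2 = 0.51, with weaker echoes at lags 4 (0.29), 6 (0.18) and 8 (0.15); the remaining lags stay at or below 0.11.
The dominant spike at lag 2 indicates a seasonal period of 2.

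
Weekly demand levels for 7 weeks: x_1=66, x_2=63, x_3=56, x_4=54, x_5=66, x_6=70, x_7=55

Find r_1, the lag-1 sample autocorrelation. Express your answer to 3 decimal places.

-0.045

Mean x̄ = (66 + 63 + 56 + 54 + 66 + 70 + 55)/7 = 61.4286
Numerator Σ_{t=1}^{6}(x_t−x̄)(x_{t+1}−x̄) = -10.8980
Denominator Σ(x_t−x̄)² = 243.7143
r_1 = -10.8980 / 243.7143 = -0.045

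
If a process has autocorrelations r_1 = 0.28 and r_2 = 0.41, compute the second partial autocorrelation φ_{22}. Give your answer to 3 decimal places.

0.360

φ_{22} = (r_2 − r_1²) / (1 − r_1²)
r_1² = (0.28)² = 0.0784
Numerator = 0.41 − 0.0784 = 0.3316; denominator = 1 − 0.0784 = 0.9216
φ_{22} = 0.3316 / 0.9216 = 0.360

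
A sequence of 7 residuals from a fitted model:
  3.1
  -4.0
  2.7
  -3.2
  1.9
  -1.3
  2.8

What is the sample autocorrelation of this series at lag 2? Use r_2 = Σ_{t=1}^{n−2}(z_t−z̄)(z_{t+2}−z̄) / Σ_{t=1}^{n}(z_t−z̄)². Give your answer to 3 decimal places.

0.632

Mean z̄ = (3.1 − 4.0 + 2.7 − 3.2 + 1.9 − 1.3 + 2.8)/7 = 0.2857
Σ(z_t−z̄)(z_{t+2}−z̄) = (6.7945) + (14.9388) + (3.8973) + (5.5273) + (4.0588) = 35.2167
Denominator Σ(z_t−z̄)² = 55.7086
r_2 = 35.2167 / 55.7086 = 0.632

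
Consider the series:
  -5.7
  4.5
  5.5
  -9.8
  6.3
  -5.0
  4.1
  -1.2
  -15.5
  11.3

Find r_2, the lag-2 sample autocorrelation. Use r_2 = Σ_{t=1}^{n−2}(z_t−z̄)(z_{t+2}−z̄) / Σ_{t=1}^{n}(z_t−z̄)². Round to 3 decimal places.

-0.060

Mean z̄ = (-5.7 + 4.5 + 5.5 − 9.8 + 6.3 − 5.0 + 4.1 − 1.2 − 15.5 + 11.3)/10 = -0.5500
Numerator Σ_{t=1}^{8}(z_t−z̄)(z_{t+2}−z̄) = -37.7400
Denominator Σ(z_t−z̄)² = 626.8850
r_2 = -37.7400 / 626.8850 = -0.060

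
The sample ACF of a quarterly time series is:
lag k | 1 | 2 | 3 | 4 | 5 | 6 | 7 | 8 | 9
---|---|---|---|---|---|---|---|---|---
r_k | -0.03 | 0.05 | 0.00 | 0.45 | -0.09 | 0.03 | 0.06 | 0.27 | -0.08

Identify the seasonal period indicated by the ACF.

4

The largest autocorrelation is r_4 = 0.45, with a weaker echo at lag 8 (0.27); the remaining lags stay at or below 0.06.
The dominant spike at lag 4 indicates a seasonal period of 4.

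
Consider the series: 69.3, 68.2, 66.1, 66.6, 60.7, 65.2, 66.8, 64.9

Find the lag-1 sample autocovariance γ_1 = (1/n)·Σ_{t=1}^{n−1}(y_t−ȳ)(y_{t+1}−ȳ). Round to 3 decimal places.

Mean ȳ = (69.3 + 68.2 + 66.1 + 66.6 + 60.7 + 65.2 + 66.8 + 64.9)/8 = 65.9750
Σ_{t=1}^{7}(y_t−ȳ)(y_{t+1}−ȳ) = 7.0194
γ_1 = 7.0194 / 8 = 0.877

0.877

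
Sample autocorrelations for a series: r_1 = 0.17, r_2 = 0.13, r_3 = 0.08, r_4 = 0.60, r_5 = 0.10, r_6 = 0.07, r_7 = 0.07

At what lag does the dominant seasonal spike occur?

4

The largest autocorrelation is r_4 = 0.60; the remaining lags stay at or below 0.17.
The dominant spike at lag 4 indicates a seasonal period of 4.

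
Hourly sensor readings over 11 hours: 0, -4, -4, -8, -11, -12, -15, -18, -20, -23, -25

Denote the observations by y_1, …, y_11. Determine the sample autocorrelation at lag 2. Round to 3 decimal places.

Mean ȳ = (0 − 4 − 4 − 8 − 11 − 12 − 15 − 18 − 20 − 23 − 25)/11 = -12.7273
Numerator Σ_{t=1}^{9}(y_t−ȳ)(y_{t+2}−ȳ) = 323.0331
Denominator Σ(y_t−ȳ)² = 682.1818
r_2 = 323.0331 / 682.1818 = 0.474

0.474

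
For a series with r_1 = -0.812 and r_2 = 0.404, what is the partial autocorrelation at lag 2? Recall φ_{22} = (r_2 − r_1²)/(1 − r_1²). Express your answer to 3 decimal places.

φ_{22} = (r_2 − r_1²) / (1 − r_1²)
r_1² = (-0.812)² = 0.659344
Numerator = 0.404 − 0.6593 = -0.2553; denominator = 1 − 0.6593 = 0.3407
φ_{22} = -0.2553 / 0.3407 = -0.750

-0.750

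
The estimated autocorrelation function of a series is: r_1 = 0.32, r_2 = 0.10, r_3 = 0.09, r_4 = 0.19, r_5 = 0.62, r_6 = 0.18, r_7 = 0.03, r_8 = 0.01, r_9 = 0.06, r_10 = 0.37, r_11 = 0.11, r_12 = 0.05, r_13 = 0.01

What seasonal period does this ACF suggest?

5

The largest autocorrelation is r_5 = 0.62, with a weaker echo at lag 10 (0.37); the remaining lags stay at or below 0.32. The elevated value at lag 1 (0.32), dropping to 0.10 at lag 2, reflects decaying short-term dependence rather than seasonality.
The dominant spike at lag 5 indicates a seasonal period of 5.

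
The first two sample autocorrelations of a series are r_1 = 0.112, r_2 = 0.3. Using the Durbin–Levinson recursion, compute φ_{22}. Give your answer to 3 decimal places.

0.291

φ_{22} = (r_2 − r_1²) / (1 − r_1²)
r_1² = (0.112)² = 0.012544
Numerator = 0.3 − 0.0125 = 0.2875; denominator = 1 − 0.0125 = 0.9875
φ_{22} = 0.2875 / 0.9875 = 0.291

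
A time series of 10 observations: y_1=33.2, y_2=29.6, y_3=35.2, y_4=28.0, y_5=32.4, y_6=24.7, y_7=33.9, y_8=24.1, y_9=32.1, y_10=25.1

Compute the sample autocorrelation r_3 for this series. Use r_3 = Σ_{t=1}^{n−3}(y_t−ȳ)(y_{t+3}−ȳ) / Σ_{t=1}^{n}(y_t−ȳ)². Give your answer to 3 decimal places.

-0.569

Mean ȳ = (33.2 + 29.6 + 35.2 + 28.0 + 32.4 + 24.7 + 33.9 + 24.1 + 32.1 + 25.1)/10 = 29.8300
Numerator Σ_{t=1}^{7}(y_t−ȳ)(y_{t+3}−ȳ) = -87.3767
Denominator Σ(y_t−ȳ)² = 153.4410
r_3 = -87.3767 / 153.4410 = -0.569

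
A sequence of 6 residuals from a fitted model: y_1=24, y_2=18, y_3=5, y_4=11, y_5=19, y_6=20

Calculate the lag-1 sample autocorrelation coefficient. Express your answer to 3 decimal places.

0.200

Mean ȳ = (24 + 18 + 5 + 11 + 19 + 20)/6 = 16.1667
Deviations from mean: 7.8333, 1.8333, -11.1667, -5.1667, 2.8333, 3.8333
Σ(y_t−ȳ)(y_{t+1}−ȳ) = (14.3611) + (-20.4722) + (57.6944) + (-14.6389) + (10.8611) = 47.8056
Denominator Σ(y_t−ȳ)² = 238.8333
r_1 = 47.8056 / 238.8333 = 0.200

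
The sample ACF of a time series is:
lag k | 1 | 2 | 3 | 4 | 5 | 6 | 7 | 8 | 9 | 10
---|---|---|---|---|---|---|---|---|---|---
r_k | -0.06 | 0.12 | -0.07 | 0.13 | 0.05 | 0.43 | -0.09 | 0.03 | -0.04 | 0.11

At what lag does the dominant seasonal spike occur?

The largest autocorrelation is r_6 = 0.43; the remaining lags stay at or below 0.13.
The dominant spike at lag 6 indicates a seasonal period of 6.

6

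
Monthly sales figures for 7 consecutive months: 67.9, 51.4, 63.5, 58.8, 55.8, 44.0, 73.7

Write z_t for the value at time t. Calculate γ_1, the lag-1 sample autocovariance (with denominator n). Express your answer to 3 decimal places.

-38.320

Mean z̄ = (67.9 + 51.4 + 63.5 + 58.8 + 55.8 + 44.0 + 73.7)/7 = 59.3000
Deviations: 8.6000, -7.9000, 4.2000, -0.5000, -3.5000, -15.3000, 14.4000
Σ_{t=1}^{6}(z_t−z̄)(z_{t+1}−z̄) = -268.2400
γ_1 = -268.2400 / 7 = -38.320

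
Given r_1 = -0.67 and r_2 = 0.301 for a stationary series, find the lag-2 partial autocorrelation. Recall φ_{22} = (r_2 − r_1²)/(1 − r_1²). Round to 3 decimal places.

-0.268

φ_{22} = (r_2 − r_1²) / (1 − r_1²)
r_1² = (-0.67)² = 0.4489
Numerator = 0.301 − 0.4489 = -0.1479; denominator = 1 − 0.4489 = 0.5511
φ_{22} = -0.1479 / 0.5511 = -0.268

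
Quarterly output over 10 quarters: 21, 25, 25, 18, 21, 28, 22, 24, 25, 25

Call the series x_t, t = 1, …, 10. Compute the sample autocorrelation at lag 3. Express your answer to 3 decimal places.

0.373

Mean x̄ = (21 + 25 + 25 + 18 + 21 + 28 + 22 + 24 + 25 + 25)/10 = 23.4000
Numerator Σ_{t=1}^{7}(x_t−x̄)(x_{t+3}−x̄) = 27.7200
Denominator Σ(x_t−x̄)² = 74.4000
r_3 = 27.7200 / 74.4000 = 0.373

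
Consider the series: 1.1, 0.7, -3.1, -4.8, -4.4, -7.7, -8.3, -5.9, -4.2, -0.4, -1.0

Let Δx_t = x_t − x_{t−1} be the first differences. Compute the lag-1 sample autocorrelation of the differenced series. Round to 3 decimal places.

0.279

First differences Δx: -0.4, -3.8, -1.7, 0.4, -3.3, -0.6, 2.4, 1.7, 3.8, -0.6
Mean of differences = -0.2100
Numerator Σ(Δx_t−Δx̄)(Δx_{t+1}−Δx̄) = 14.5049
Denominator Σ(Δx_t−Δx̄)² = 51.9090
r_1(Δx) = 14.5049 / 51.9090 = 0.279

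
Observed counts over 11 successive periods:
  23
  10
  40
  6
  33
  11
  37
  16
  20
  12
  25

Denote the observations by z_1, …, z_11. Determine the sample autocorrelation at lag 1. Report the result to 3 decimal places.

Mean z̄ = (23 + 10 + 40 + 6 + 33 + 11 + 37 + 16 + 20 + 12 + 25)/11 = 21.1818
Numerator Σ_{t=1}^{10}(z_t−z̄)(z_{t+1}−z̄) = -1077.3058
Denominator Σ(z_t−z̄)² = 1333.6364
r_1 = -1077.3058 / 1333.6364 = -0.808

-0.808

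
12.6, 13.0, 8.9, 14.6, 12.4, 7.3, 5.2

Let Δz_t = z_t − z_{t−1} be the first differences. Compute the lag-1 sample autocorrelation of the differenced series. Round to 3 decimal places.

-0.320

First differences Δz: 0.4, -4.1, 5.7, -2.2, -5.1, -2.1
Mean of differences = -1.2333
Numerator Σ(Δz_t−Δz̄)(Δz_{t+1}−Δz̄) = -24.1711
Denominator Σ(Δz_t−Δz̄)² = 75.5933
r_1(Δz) = -24.1711 / 75.5933 = -0.320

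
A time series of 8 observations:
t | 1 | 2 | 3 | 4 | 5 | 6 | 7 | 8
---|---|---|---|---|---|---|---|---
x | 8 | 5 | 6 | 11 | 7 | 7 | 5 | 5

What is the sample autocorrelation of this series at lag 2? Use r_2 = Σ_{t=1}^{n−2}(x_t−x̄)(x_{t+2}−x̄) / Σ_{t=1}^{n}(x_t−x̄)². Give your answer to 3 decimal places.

Mean x̄ = (8 + 5 + 6 + 11 + 7 + 7 + 5 + 5)/8 = 6.7500
Deviations from mean: 1.2500, -1.7500, -0.7500, 4.2500, 0.2500, 0.2500, -1.7500, -1.7500
Σ(x_t−x̄)(x_{t+2}−x̄) = (-0.9375) + (-7.4375) + (-0.1875) + (1.0625) + (-0.4375) + (-0.4375) = -8.3750
Denominator Σ(x_t−x̄)² = 29.5000
r_2 = -8.3750 / 29.5000 = -0.284

-0.284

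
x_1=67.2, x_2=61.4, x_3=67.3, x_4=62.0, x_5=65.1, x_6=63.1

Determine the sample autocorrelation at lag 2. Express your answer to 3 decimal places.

0.618

Mean x̄ = (67.2 + 61.4 + 67.3 + 62.0 + 65.1 + 63.1)/6 = 64.3500
Deviations from mean: 2.8500, -2.9500, 2.9500, -2.3500, 0.7500, -1.2500
Numerator Σ_{t=1}^{4}(x_t−x̄)(x_{t+2}−x̄) = 20.4900
Denominator Σ(x_t−x̄)² = 33.1750
r_2 = 20.4900 / 33.1750 = 0.618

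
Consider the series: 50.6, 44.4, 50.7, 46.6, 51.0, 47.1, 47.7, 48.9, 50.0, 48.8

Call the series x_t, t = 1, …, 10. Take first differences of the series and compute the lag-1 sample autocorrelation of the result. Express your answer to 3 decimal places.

First differences Δx: -6.2, 6.3, -4.1, 4.4, -3.9, 0.6, 1.2, 1.1, -1.2
Mean of differences = -0.2000
Numerator Σ(Δx_t−Δx̄)(Δx_{t+1}−Δx̄) = -100.6300
Denominator Σ(Δx_t−Δx̄)² = 133.6000
r_1(Δx) = -100.6300 / 133.6000 = -0.753

-0.753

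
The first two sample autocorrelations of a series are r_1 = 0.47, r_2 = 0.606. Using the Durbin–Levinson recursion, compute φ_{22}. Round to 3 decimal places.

φ_{22} = (r_2 − r_1²) / (1 − r_1²)
r_1² = (0.47)² = 0.2209
Numerator = 0.606 − 0.2209 = 0.3851; denominator = 1 − 0.2209 = 0.7791
φ_{22} = 0.3851 / 0.7791 = 0.494

0.494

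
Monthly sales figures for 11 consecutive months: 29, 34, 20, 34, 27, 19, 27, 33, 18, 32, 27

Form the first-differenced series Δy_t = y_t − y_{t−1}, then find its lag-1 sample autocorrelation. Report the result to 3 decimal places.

-0.646

First differences Δy: 5, -14, 14, -7, -8, 8, 6, -15, 14, -5
Mean of differences = -0.2000
Numerator Σ(Δy_t−Δȳ)(Δy_{t+1}−Δȳ) = -694.4400
Denominator Σ(Δy_t−Δȳ)² = 1075.6000
r_1(Δy) = -694.4400 / 1075.6000 = -0.646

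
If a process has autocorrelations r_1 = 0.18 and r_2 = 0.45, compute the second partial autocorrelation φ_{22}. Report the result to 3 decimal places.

φ_{22} = (r_2 − r_1²) / (1 − r_1²)
r_1² = (0.18)² = 0.0324
Numerator = 0.45 − 0.0324 = 0.4176; denominator = 1 − 0.0324 = 0.9676
φ_{22} = 0.4176 / 0.9676 = 0.432

0.432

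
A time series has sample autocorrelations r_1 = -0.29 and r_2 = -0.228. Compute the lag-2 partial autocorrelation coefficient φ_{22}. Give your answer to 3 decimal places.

-0.341

φ_{22} = (r_2 − r_1²) / (1 − r_1²)
r_1² = (-0.29)² = 0.0841
Numerator = -0.228 − 0.0841 = -0.3121; denominator = 1 − 0.0841 = 0.9159
φ_{22} = -0.3121 / 0.9159 = -0.341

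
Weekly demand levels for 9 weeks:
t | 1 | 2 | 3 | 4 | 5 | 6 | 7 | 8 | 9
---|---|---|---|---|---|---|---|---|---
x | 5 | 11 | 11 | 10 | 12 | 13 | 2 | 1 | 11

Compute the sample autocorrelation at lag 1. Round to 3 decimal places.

0.140

Mean x̄ = (5 + 11 + 11 + 10 + 12 + 13 + 2 + 1 + 11)/9 = 8.4444
Numerator Σ_{t=1}^{8}(x_t−x̄)(x_{t+1}−x̄) = 23.0247
Denominator Σ(x_t−x̄)² = 164.2222
r_1 = 23.0247 / 164.2222 = 0.140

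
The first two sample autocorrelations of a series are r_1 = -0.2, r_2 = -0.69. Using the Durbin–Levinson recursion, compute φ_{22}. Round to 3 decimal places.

-0.760

φ_{22} = (r_2 − r_1²) / (1 − r_1²)
r_1² = (-0.2)² = 0.04
Numerator = -0.69 − 0.0400 = -0.7300; denominator = 1 − 0.0400 = 0.9600
φ_{22} = -0.7300 / 0.9600 = -0.760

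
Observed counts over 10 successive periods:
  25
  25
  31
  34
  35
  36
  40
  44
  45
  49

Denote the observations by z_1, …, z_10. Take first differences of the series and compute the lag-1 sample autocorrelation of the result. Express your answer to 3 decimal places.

First differences Δz: 0, 6, 3, 1, 1, 4, 4, 1, 4
Mean of differences = 2.6667
Numerator Σ(Δz_t−Δz̄)(Δz_{t+1}−Δz̄) = -10.4444
Denominator Σ(Δz_t−Δz̄)² = 32.0000
r_1(Δz) = -10.4444 / 32.0000 = -0.326

-0.326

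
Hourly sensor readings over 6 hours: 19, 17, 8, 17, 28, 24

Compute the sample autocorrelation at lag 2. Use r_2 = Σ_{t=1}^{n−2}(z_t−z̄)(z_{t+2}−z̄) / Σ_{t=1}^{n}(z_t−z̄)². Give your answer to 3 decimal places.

-0.457

Mean z̄ = (19 + 17 + 8 + 17 + 28 + 24)/6 = 18.8333
Deviations from mean: 0.1667, -1.8333, -10.8333, -1.8333, 9.1667, 5.1667
Σ(z_t−z̄)(z_{t+2}−z̄) = (-1.8056) + (3.3611) + (-99.3056) + (-9.4722) = -107.2222
Denominator Σ(z_t−z̄)² = 234.8333
r_2 = -107.2222 / 234.8333 = -0.457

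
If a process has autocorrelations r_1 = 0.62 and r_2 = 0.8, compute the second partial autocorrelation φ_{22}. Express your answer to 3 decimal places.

φ_{22} = (r_2 − r_1²) / (1 − r_1²)
r_1² = (0.62)² = 0.3844
Numerator = 0.8 − 0.3844 = 0.4156; denominator = 1 − 0.3844 = 0.6156
φ_{22} = 0.4156 / 0.6156 = 0.675

0.675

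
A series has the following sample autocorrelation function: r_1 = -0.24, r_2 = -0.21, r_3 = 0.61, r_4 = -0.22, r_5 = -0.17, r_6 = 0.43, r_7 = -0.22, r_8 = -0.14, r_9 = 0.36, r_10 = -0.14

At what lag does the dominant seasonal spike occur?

The largest autocorrelation is r_3 = 0.61, with weaker echoes at lags 6 (0.43) and 9 (0.36); the remaining lags stay at or below -0.14.
The dominant spike at lag 3 indicates a seasonal period of 3.

3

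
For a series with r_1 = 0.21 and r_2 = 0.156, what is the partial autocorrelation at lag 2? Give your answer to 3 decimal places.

φ_{22} = (r_2 − r_1²) / (1 − r_1²)
r_1² = (0.21)² = 0.0441
Numerator = 0.156 − 0.0441 = 0.1119; denominator = 1 − 0.0441 = 0.9559
φ_{22} = 0.1119 / 0.9559 = 0.117

0.117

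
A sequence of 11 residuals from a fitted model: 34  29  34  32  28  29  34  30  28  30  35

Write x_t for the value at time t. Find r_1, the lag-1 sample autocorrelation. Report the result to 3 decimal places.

Mean x̄ = (34 + 29 + 34 + 32 + 28 + 29 + 34 + 30 + 28 + 30 + 35)/11 = 31.1818
Numerator Σ_{t=1}^{10}(x_t−x̄)(x_{t+1}−x̄) = -12.1240
Denominator Σ(x_t−x̄)² = 71.6364
r_1 = -12.1240 / 71.6364 = -0.169

-0.169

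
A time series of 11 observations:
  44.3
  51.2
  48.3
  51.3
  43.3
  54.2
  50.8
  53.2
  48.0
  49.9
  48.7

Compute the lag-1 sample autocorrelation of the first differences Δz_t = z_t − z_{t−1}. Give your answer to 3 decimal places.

-0.709

First differences Δz: 6.9, -2.9, 3.0, -8.0, 10.9, -3.4, 2.4, -5.2, 1.9, -1.2
Mean of differences = 0.4400
Numerator Σ(Δz_t−Δz̄)(Δz_{t+1}−Δz̄) = -209.3916
Denominator Σ(Δz_t−Δz̄)² = 295.3040
r_1(Δz) = -209.3916 / 295.3040 = -0.709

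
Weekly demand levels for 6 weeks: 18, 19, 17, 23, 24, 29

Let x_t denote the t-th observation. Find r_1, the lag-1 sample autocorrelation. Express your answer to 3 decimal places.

Mean x̄ = (18 + 19 + 17 + 23 + 24 + 29)/6 = 21.6667
Deviations from mean: -3.6667, -2.6667, -4.6667, 1.3333, 2.3333, 7.3333
Σ(x_t−x̄)(x_{t+1}−x̄) = (9.7778) + (12.4444) + (-6.2222) + (3.1111) + (17.1111) = 36.2222
Denominator Σ(x_t−x̄)² = 103.3333
r_1 = 36.2222 / 103.3333 = 0.351

0.351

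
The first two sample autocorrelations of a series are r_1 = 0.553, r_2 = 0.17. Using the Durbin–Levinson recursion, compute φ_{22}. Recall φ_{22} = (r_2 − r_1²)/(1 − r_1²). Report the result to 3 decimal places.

-0.196

φ_{22} = (r_2 − r_1²) / (1 − r_1²)
r_1² = (0.553)² = 0.305809
Numerator = 0.17 − 0.3058 = -0.1358; denominator = 1 − 0.3058 = 0.6942
φ_{22} = -0.1358 / 0.6942 = -0.196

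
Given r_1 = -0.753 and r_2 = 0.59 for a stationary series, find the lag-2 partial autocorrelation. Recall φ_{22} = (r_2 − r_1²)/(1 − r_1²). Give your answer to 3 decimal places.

0.053

φ_{22} = (r_2 − r_1²) / (1 − r_1²)
r_1² = (-0.753)² = 0.567009
Numerator = 0.59 − 0.5670 = 0.0230; denominator = 1 − 0.5670 = 0.4330
φ_{22} = 0.0230 / 0.4330 = 0.053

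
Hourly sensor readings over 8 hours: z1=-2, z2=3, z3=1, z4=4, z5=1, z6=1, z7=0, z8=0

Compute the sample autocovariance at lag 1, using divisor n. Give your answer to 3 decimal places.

Mean z̄ = (-2 + 3 + 1 + 4 + 1 + 1 + 0 + 0)/8 = 1.0000
Deviations: -3.0000, 2.0000, 0.0000, 3.0000, 0.0000, 0.0000, -1.0000, -1.0000
Σ_{t=1}^{7}(z_t−z̄)(z_{t+1}−z̄) = -5.0000
γ_1 = -5.0000 / 8 = -0.625

-0.625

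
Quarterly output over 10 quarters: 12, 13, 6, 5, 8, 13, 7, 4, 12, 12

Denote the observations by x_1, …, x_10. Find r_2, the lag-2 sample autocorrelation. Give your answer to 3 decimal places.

Mean x̄ = (12 + 13 + 6 + 5 + 8 + 13 + 7 + 4 + 12 + 12)/10 = 9.2000
Numerator Σ_{t=1}^{8}(x_t−x̄)(x_{t+2}−x̄) = -74.8800
Denominator Σ(x_t−x̄)² = 113.6000
r_2 = -74.8800 / 113.6000 = -0.659

-0.659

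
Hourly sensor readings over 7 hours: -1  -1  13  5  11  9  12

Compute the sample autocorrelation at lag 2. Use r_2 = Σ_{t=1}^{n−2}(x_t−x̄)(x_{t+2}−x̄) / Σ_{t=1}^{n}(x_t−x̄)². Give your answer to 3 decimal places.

Mean x̄ = (-1 − 1 + 13 + 5 + 11 + 9 + 12)/7 = 6.8571
Deviations from mean: -7.8571, -7.8571, 6.1429, -1.8571, 4.1429, 2.1429, 5.1429
Numerator Σ_{t=1}^{5}(x_t−x̄)(x_{t+2}−x̄) = 9.1020
Denominator Σ(x_t−x̄)² = 212.8571
r_2 = 9.1020 / 212.8571 = 0.043

0.043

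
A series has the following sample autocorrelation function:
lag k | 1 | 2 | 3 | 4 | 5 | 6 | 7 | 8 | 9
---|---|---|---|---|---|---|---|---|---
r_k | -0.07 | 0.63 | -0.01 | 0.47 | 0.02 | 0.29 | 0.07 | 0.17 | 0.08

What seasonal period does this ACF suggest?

The largest autocorrelation is r_2 = 0.63, with weaker echoes at lags 4 (0.47), 6 (0.29) and 8 (0.17); the remaining lags stay at or below 0.08.
The dominant spike at lag 2 indicates a seasonal period of 2.

2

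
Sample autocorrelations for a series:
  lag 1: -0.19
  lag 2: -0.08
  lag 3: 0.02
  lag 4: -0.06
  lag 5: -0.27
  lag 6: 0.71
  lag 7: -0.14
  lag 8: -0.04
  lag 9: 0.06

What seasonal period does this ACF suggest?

The largest autocorrelation is r_6 = 0.71; the remaining lags stay at or below 0.06.
The dominant spike at lag 6 indicates a seasonal period of 6.

6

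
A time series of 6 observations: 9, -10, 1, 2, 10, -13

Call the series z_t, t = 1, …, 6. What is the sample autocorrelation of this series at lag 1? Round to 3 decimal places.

-0.456

Mean z̄ = (9 − 10 + 1 + 2 + 10 − 13)/6 = -0.1667
Deviations from mean: 9.1667, -9.8333, 1.1667, 2.1667, 10.1667, -12.8333
Σ(z_t−z̄)(z_{t+1}−z̄) = (-90.1389) + (-11.4722) + (2.5278) + (22.0278) + (-130.4722) = -207.5278
Denominator Σ(z_t−z̄)² = 454.8333
r_1 = -207.5278 / 454.8333 = -0.456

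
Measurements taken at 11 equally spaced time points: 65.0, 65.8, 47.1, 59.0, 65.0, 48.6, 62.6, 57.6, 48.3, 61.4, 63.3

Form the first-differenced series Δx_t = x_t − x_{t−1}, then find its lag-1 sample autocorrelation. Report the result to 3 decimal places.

-0.481

First differences Δx: 0.8, -18.7, 11.9, 6.0, -16.4, 14.0, -5.0, -9.3, 13.1, 1.9
Mean of differences = -0.1700
Numerator Σ(Δx_t−Δx̄)(Δx_{t+1}−Δx̄) = -615.3069
Denominator Σ(Δx_t−Δx̄)² = 1279.3210
r_1(Δx) = -615.3069 / 1279.3210 = -0.481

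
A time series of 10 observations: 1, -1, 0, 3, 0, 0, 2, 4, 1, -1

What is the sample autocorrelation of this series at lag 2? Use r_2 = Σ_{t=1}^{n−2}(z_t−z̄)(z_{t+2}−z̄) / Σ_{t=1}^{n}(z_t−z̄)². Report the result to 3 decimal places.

Mean z̄ = (1 − 1 + 0 + 3 + 0 + 0 + 2 + 4 + 1 − 1)/10 = 0.9000
Numerator Σ_{t=1}^{8}(z_t−z̄)(z_{t+2}−z̄) = -14.7200
Denominator Σ(z_t−z̄)² = 24.9000
r_2 = -14.7200 / 24.9000 = -0.591

-0.591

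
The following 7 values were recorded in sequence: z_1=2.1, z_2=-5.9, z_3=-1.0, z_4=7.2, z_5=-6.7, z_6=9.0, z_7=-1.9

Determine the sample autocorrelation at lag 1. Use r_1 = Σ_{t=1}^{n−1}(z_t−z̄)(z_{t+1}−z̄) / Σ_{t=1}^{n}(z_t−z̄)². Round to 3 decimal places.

-0.637

Mean z̄ = (2.1 − 5.9 − 1.0 + 7.2 − 6.7 + 9.0 − 1.9)/7 = 0.4000
Deviations from mean: 1.7000, -6.3000, -1.4000, 6.8000, -7.1000, 8.6000, -2.3000
Σ(z_t−z̄)(z_{t+1}−z̄) = (-10.7100) + (8.8200) + (-9.5200) + (-48.2800) + (-61.0600) + (-19.7800) = -140.5300
Denominator Σ(z_t−z̄)² = 220.4400
r_1 = -140.5300 / 220.4400 = -0.637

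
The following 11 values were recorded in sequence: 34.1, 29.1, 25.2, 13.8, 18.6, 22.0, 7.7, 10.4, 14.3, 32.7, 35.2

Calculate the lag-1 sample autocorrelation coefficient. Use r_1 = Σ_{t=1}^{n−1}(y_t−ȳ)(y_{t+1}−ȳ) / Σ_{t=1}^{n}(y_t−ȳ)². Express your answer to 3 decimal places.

Mean ȳ = (34.1 + 29.1 + 25.2 + 13.8 + 18.6 + 22.0 + 7.7 + 10.4 + 14.3 + 32.7 + 35.2)/11 = 22.1000
Numerator Σ_{t=1}^{10}(y_t−ȳ)(y_{t+1}−ȳ) = 426.7300
Denominator Σ(y_t−ȳ)² = 972.8200
r_1 = 426.7300 / 972.8200 = 0.439

0.439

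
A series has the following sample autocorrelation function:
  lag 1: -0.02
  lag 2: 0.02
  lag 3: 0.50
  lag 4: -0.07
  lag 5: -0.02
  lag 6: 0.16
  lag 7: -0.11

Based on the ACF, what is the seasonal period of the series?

3

The largest autocorrelation is r_3 = 0.50, with a weaker echo at lag 6 (0.16); the remaining lags stay at or below 0.02.
The dominant spike at lag 3 indicates a seasonal period of 3.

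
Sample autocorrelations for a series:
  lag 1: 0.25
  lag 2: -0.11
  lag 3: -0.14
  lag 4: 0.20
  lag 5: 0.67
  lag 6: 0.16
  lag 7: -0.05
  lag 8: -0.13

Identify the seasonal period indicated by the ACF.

The largest autocorrelation is r_5 = 0.67; the remaining lags stay at or below 0.25.
The dominant spike at lag 5 indicates a seasonal period of 5.

5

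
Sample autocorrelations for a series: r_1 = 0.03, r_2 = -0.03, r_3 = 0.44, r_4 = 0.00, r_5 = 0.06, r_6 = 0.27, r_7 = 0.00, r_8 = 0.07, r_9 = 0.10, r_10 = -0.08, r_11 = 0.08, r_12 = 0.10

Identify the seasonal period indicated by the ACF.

The largest autocorrelation is r_3 = 0.44, with a weaker echo at lag 6 (0.27); the remaining lags stay at or below 0.10.
The dominant spike at lag 3 indicates a seasonal period of 3.

3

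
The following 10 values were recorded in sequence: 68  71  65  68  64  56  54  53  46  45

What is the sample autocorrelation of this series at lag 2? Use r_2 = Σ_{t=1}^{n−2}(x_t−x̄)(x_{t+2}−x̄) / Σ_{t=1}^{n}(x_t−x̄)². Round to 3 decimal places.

Mean x̄ = (68 + 71 + 65 + 68 + 64 + 56 + 54 + 53 + 46 + 45)/10 = 59.0000
Numerator Σ_{t=1}^{8}(x_t−x̄)(x_{t+2}−x̄) = 307.0000
Denominator Σ(x_t−x̄)² = 802.0000
r_2 = 307.0000 / 802.0000 = 0.383

0.383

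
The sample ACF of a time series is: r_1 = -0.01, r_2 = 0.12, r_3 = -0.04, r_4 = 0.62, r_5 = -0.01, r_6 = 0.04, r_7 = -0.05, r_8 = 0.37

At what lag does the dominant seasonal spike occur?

4

The largest autocorrelation is r_4 = 0.62, with a weaker echo at lag 8 (0.37); the remaining lags stay at or below 0.12.
The dominant spike at lag 4 indicates a seasonal period of 4.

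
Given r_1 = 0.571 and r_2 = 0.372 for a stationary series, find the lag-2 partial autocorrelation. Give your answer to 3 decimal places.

φ_{22} = (r_2 − r_1²) / (1 − r_1²)
r_1² = (0.571)² = 0.326041
Numerator = 0.372 − 0.3260 = 0.0460; denominator = 1 − 0.3260 = 0.6740
φ_{22} = 0.0460 / 0.6740 = 0.068

0.068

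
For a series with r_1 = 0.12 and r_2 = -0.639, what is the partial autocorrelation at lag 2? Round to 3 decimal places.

-0.663

φ_{22} = (r_2 − r_1²) / (1 − r_1²)
r_1² = (0.12)² = 0.0144
Numerator = -0.639 − 0.0144 = -0.6534; denominator = 1 − 0.0144 = 0.9856
φ_{22} = -0.6534 / 0.9856 = -0.663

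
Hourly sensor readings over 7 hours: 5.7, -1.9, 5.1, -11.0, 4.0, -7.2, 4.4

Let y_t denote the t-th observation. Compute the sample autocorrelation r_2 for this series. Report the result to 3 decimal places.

Mean ȳ = (5.7 − 1.9 + 5.1 − 11.0 + 4.0 − 7.2 + 4.4)/7 = -0.1286
Deviations from mean: 5.8286, -1.7714, 5.2286, -10.8714, 4.1286, -7.0714, 4.5286
Σ(y_t−ȳ)(y_{t+2}−ȳ) = (30.4751) + (19.2580) + (21.5865) + (76.8765) + (18.6965) = 166.8927
Denominator Σ(y_t−ȳ)² = 270.1943
r_2 = 166.8927 / 270.1943 = 0.618

0.618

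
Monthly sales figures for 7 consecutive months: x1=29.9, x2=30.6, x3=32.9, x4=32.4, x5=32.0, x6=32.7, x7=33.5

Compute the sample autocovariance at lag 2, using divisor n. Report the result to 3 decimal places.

-0.310

Mean x̄ = (29.9 + 30.6 + 32.9 + 32.4 + 32.0 + 32.7 + 33.5)/7 = 32.0000
Deviations: -2.1000, -1.4000, 0.9000, 0.4000, 0.0000, 0.7000, 1.5000
Σ_{t=1}^{5}(x_t−x̄)(x_{t+2}−x̄) = -2.1700
γ_2 = -2.1700 / 7 = -0.310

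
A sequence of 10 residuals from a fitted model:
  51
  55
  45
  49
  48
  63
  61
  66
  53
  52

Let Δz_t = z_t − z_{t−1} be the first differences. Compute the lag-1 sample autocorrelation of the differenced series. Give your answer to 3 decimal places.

First differences Δz: 4, -10, 4, -1, 15, -2, 5, -13, -1
Mean of differences = 0.1111
Numerator Σ(Δz_t−Δz̄)(Δz_{t+1}−Δz̄) = -190.7901
Denominator Σ(Δz_t−Δz̄)² = 556.8889
r_1(Δz) = -190.7901 / 556.8889 = -0.343

-0.343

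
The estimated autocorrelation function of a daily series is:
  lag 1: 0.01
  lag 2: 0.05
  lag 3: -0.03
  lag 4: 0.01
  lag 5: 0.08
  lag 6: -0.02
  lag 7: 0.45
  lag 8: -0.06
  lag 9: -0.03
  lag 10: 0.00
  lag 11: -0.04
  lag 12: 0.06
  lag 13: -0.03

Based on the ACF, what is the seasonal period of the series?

7

The largest autocorrelation is r_7 = 0.45; the remaining lags stay at or below 0.08.
The dominant spike at lag 7 indicates a seasonal period of 7.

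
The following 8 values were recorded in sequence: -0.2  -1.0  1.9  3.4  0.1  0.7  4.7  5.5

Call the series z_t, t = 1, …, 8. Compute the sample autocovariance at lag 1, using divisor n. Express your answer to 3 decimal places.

Mean z̄ = (-0.2 − 1.0 + 1.9 + 3.4 + 0.1 + 0.7 + 4.7 + 5.5)/8 = 1.8875
Deviations: -2.0875, -2.8875, 0.0125, 1.5125, -1.7875, -1.1875, 2.8125, 3.6125
Σ_{t=1}^{7}(z_t−z̄)(z_{t+1}−z̄) = 12.2498
γ_1 = 12.2498 / 8 = 1.531

1.531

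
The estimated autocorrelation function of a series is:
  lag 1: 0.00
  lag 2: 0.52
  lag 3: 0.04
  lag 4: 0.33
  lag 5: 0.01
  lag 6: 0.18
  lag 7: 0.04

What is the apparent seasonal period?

2

The largest autocorrelation is r_2 = 0.52, with weaker echoes at lags 4 (0.33) and 6 (0.18); the remaining lags stay at or below 0.04.
The dominant spike at lag 2 indicates a seasonal period of 2.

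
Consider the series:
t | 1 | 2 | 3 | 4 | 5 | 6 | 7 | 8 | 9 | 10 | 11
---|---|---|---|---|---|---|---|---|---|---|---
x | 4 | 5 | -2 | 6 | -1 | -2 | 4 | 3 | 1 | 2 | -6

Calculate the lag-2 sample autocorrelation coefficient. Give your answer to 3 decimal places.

-0.065

Mean x̄ = (4 + 5 − 2 + 6 − 1 − 2 + 4 + 3 + 1 + 2 − 6)/11 = 1.2727
Numerator Σ_{t=1}^{9}(x_t−x̄)(x_{t+2}−x̄) = -8.6942
Denominator Σ(x_t−x̄)² = 134.1818
r_2 = -8.6942 / 134.1818 = -0.065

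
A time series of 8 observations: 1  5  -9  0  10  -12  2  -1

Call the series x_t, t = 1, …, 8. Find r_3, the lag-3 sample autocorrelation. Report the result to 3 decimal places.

Mean x̄ = (1 + 5 − 9 + 0 + 10 − 12 + 2 − 1)/8 = -0.5000
Deviations from mean: 1.5000, 5.5000, -8.5000, 0.5000, 10.5000, -11.5000, 2.5000, -0.5000
Numerator Σ_{t=1}^{5}(x_t−x̄)(x_{t+3}−x̄) = 152.2500
Denominator Σ(x_t−x̄)² = 354.0000
r_3 = 152.2500 / 354.0000 = 0.430

0.430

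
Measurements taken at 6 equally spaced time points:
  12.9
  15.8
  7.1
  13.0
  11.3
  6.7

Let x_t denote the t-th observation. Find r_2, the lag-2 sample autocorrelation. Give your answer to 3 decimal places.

Mean x̄ = (12.9 + 15.8 + 7.1 + 13.0 + 11.3 + 6.7)/6 = 11.1333
Σ(x_t−x̄)(x_{t+2}−x̄) = (-7.1256) + (8.7111) + (-0.6722) + (-8.2756) = -7.3622
Denominator Σ(x_t−x̄)² = 64.3333
r_2 = -7.3622 / 64.3333 = -0.114

-0.114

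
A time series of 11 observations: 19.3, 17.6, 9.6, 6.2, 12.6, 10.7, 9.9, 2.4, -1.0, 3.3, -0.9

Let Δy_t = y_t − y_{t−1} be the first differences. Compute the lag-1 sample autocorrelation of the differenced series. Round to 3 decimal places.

-0.138

First differences Δy: -1.7, -8.0, -3.4, 6.4, -1.9, -0.8, -7.5, -3.4, 4.3, -4.2
Mean of differences = -2.0200
Numerator Σ(Δy_t−Δȳ)(Δy_{t+1}−Δȳ) = -25.7464
Denominator Σ(Δy_t−Δȳ)² = 186.7960
r_1(Δy) = -25.7464 / 186.7960 = -0.138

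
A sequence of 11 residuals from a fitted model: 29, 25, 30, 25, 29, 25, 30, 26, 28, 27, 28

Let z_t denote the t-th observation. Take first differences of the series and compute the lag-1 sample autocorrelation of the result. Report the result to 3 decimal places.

-0.910

First differences Δz: -4, 5, -5, 4, -4, 5, -4, 2, -1, 1
Mean of differences = -0.1000
Numerator Σ(Δz_t−Δz̄)(Δz_{t+1}−Δz̄) = -131.8100
Denominator Σ(Δz_t−Δz̄)² = 144.9000
r_1(Δz) = -131.8100 / 144.9000 = -0.910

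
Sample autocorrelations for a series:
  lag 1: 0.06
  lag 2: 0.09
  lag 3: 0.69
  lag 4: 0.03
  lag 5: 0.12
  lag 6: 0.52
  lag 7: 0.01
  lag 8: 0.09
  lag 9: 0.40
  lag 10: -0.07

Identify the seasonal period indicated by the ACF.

3

The largest autocorrelation is r_3 = 0.69, with weaker echoes at lags 6 (0.52) and 9 (0.40); the remaining lags stay at or below 0.12.
The dominant spike at lag 3 indicates a seasonal period of 3.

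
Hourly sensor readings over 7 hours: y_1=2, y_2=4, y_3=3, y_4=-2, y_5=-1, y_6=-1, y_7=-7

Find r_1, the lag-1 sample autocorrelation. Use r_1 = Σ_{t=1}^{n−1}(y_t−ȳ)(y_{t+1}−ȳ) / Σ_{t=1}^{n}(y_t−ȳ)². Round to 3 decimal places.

Mean ȳ = (2 + 4 + 3 − 2 − 1 − 1 − 7)/7 = -0.2857
Deviations from mean: 2.2857, 4.2857, 3.2857, -1.7143, -0.7143, -0.7143, -6.7143
Numerator Σ_{t=1}^{6}(y_t−ȳ)(y_{t+1}−ȳ) = 24.7755
Denominator Σ(y_t−ȳ)² = 83.4286
r_1 = 24.7755 / 83.4286 = 0.297

0.297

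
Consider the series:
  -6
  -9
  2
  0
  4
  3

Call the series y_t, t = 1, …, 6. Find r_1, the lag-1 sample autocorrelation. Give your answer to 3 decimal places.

0.314

Mean ȳ = (-6 − 9 + 2 + 0 + 4 + 3)/6 = -1.0000
Deviations from mean: -5.0000, -8.0000, 3.0000, 1.0000, 5.0000, 4.0000
Σ(y_t−ȳ)(y_{t+1}−ȳ) = (40.0000) + (-24.0000) + (3.0000) + (5.0000) + (20.0000) = 44.0000
Denominator Σ(y_t−ȳ)² = 140.0000
r_1 = 44.0000 / 140.0000 = 0.314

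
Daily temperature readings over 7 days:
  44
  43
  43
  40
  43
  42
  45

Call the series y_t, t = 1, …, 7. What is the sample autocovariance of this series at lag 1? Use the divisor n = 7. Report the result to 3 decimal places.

-0.370

Mean ȳ = (44 + 43 + 43 + 40 + 43 + 42 + 45)/7 = 42.8571
Σ_{t=1}^{6}(y_t−ȳ)(y_{t+1}−ȳ) = -2.5918
γ_1 = -2.5918 / 7 = -0.370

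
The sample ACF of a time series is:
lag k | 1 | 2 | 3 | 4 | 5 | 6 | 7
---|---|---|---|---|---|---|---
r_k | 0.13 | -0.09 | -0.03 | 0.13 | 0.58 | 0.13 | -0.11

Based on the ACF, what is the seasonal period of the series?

The largest autocorrelation is r_5 = 0.58; the remaining lags stay at or below 0.13.
The dominant spike at lag 5 indicates a seasonal period of 5.

5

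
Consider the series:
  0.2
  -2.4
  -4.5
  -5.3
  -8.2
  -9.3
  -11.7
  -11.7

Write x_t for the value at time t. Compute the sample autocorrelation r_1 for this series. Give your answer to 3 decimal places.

Mean x̄ = (0.2 − 2.4 − 4.5 − 5.3 − 8.2 − 9.3 − 11.7 − 11.7)/8 = -6.6125
Deviations from mean: 6.8125, 4.2125, 2.1125, 1.3125, -1.5875, -2.6875, -5.0875, -5.0875
Σ(x_t−x̄)(x_{t+1}−x̄) = (28.6977) + (8.8989) + (2.7727) + (-2.0836) + (4.2664) + (13.6727) + (25.8827) = 82.1073
Denominator Σ(x_t−x̄)² = 131.8488
r_1 = 82.1073 / 131.8488 = 0.623

0.623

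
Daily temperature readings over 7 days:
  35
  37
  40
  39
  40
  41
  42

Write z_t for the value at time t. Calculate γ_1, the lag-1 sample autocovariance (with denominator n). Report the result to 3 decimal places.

1.956

Mean z̄ = (35 + 37 + 40 + 39 + 40 + 41 + 42)/7 = 39.1429
Deviations: -4.1429, -2.1429, 0.8571, -0.1429, 0.8571, 1.8571, 2.8571
Σ_{t=1}^{6}(z_t−z̄)(z_{t+1}−z̄) = 13.6939
γ_1 = 13.6939 / 7 = 1.956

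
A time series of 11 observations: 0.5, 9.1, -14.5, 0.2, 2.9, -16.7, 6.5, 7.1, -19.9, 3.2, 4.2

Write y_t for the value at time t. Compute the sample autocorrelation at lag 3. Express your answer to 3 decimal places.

Mean ȳ = (0.5 + 9.1 − 14.5 + 0.2 + 2.9 − 16.7 + 6.5 + 7.1 − 19.9 + 3.2 + 4.2)/11 = -1.5818
Numerator Σ_{t=1}^{8}(y_t−ȳ)(y_{t+3}−ȳ) = 665.9736
Denominator Σ(y_t−ȳ)² = 1069.6764
r_3 = 665.9736 / 1069.6764 = 0.623

0.623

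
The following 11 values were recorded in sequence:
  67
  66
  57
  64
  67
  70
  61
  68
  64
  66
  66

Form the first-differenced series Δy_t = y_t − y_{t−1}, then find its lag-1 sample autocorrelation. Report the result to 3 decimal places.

First differences Δy: -1, -9, 7, 3, 3, -9, 7, -4, 2, 0
Mean of differences = -0.1000
Numerator Σ(Δy_t−Δȳ)(Δy_{t+1}−Δȳ) = -150.0100
Denominator Σ(Δy_t−Δȳ)² = 298.9000
r_1(Δy) = -150.0100 / 298.9000 = -0.502

-0.502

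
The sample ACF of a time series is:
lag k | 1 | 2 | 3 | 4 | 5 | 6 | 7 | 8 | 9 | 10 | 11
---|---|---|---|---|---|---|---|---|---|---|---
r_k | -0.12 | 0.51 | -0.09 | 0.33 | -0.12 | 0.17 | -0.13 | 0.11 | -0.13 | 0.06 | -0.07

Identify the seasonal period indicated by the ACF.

2

The largest autocorrelation is r_2 = 0.51, with weaker echoes at lags 4 (0.33) and 6 (0.17); the remaining lags stay at or below 0.11.
The dominant spike at lag 2 indicates a seasonal period of 2.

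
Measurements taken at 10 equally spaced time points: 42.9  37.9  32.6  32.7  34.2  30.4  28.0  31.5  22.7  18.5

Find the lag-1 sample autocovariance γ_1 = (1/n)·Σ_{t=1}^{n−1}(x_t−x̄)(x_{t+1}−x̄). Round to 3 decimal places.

Mean x̄ = (42.9 + 37.9 + 32.6 + 32.7 + 34.2 + 30.4 + 28.0 + 31.5 + 22.7 + 18.5)/10 = 31.1400
Σ_{t=1}^{9}(x_t−x̄)(x_{t+1}−x̄) = 198.9904
γ_1 = 198.9904 / 10 = 19.899

19.899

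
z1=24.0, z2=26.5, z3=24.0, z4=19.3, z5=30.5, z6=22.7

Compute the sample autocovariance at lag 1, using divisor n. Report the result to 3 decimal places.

-6.900

Mean z̄ = (24.0 + 26.5 + 24.0 + 19.3 + 30.5 + 22.7)/6 = 24.5000
Deviations: -0.5000, 2.0000, -0.5000, -5.2000, 6.0000, -1.8000
Σ_{t=1}^{5}(z_t−z̄)(z_{t+1}−z̄) = -41.4000
γ_1 = -41.4000 / 6 = -6.900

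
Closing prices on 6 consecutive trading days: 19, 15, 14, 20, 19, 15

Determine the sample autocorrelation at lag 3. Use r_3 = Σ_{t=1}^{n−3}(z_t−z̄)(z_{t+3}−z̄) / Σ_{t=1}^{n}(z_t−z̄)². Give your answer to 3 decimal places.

0.235

Mean z̄ = (19 + 15 + 14 + 20 + 19 + 15)/6 = 17.0000
Deviations from mean: 2.0000, -2.0000, -3.0000, 3.0000, 2.0000, -2.0000
Σ(z_t−z̄)(z_{t+3}−z̄) = (6.0000) + (-4.0000) + (6.0000) = 8.0000
Denominator Σ(z_t−z̄)² = 34.0000
r_3 = 8.0000 / 34.0000 = 0.235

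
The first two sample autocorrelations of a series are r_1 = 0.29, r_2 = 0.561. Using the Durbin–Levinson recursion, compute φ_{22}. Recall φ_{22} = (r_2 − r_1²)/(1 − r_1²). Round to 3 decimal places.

φ_{22} = (r_2 − r_1²) / (1 − r_1²)
r_1² = (0.29)² = 0.0841
Numerator = 0.561 − 0.0841 = 0.4769; denominator = 1 − 0.0841 = 0.9159
φ_{22} = 0.4769 / 0.9159 = 0.521

0.521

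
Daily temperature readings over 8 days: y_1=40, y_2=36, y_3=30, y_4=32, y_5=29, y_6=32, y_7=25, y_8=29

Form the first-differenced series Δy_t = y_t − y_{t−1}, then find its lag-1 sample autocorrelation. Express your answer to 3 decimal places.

First differences Δy: -4, -6, 2, -3, 3, -7, 4
Mean of differences = -1.5714
Numerator Σ(Δy_t−Δȳ)(Δy_{t+1}−Δȳ) = -71.7551
Denominator Σ(Δy_t−Δȳ)² = 121.7143
r_1(Δy) = -71.7551 / 121.7143 = -0.590

-0.590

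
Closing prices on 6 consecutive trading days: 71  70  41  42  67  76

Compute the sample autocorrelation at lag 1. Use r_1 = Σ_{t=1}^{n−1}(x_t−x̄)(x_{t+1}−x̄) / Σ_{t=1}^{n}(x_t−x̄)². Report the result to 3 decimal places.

0.224

Mean x̄ = (71 + 70 + 41 + 42 + 67 + 76)/6 = 61.1667
Deviations from mean: 9.8333, 8.8333, -20.1667, -19.1667, 5.8333, 14.8333
Σ(x_t−x̄)(x_{t+1}−x̄) = (86.8611) + (-178.1389) + (386.5278) + (-111.8056) + (86.5278) = 269.9722
Denominator Σ(x_t−x̄)² = 1202.8333
r_1 = 269.9722 / 1202.8333 = 0.224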